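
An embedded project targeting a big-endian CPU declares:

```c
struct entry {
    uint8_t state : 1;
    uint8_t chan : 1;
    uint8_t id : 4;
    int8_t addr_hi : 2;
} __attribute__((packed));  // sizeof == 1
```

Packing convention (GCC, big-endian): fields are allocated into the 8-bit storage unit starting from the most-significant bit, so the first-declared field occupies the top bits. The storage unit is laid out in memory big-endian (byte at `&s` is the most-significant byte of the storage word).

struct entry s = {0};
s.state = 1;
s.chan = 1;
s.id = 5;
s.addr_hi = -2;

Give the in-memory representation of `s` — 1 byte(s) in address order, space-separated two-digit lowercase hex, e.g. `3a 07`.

state (1b) val=1 bits=0x1 at bit 7: 0x80
chan (1b) val=1 bits=0x1 at bit 6: 0xc0
id (4b) val=5 bits=0x5 at bit 2: 0xd4
addr_hi (2b) val=-2 bits=0x2 at bit 0: 0xd6
word = 0xd6 → big-endian bytes:
  [0]=0xd6

d6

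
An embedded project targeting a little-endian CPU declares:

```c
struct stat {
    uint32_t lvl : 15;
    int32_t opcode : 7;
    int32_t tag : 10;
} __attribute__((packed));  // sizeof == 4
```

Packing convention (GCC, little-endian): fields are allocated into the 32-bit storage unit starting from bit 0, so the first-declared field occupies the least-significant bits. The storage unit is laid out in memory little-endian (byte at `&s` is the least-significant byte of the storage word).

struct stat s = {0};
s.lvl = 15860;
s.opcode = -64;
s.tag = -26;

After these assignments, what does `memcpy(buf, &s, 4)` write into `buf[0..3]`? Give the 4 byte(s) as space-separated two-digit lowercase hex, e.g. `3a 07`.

f4 3d a0 f9

lvl:15 = 15860 → 0x3df4 << 0 → word 0x00003df4
opcode:7 = -64 → 0x40 << 15 → word 0x00203df4
tag:10 = -26 → 0x3e6 << 22 → word 0xf9a03df4
word = 0xf9a03df4 → little-endian bytes:
  [0]=0xf4  [1]=0x3d  [2]=0xa0  [3]=0xf9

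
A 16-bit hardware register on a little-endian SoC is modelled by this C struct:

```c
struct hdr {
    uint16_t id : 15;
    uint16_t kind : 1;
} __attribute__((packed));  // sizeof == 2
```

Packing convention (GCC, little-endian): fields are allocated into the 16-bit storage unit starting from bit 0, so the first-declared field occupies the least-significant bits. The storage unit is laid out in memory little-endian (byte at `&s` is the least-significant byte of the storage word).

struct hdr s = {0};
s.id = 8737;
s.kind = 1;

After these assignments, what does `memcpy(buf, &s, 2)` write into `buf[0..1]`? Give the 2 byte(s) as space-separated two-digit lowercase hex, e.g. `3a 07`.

21 a2

id (15b) val=8737 bits=0x2221 at bit 0: 0x2221
kind (1b) val=1 bits=0x1 at bit 15: 0xa221
word = 0xa221 → little-endian bytes:
  [0]=0x21  [1]=0xa2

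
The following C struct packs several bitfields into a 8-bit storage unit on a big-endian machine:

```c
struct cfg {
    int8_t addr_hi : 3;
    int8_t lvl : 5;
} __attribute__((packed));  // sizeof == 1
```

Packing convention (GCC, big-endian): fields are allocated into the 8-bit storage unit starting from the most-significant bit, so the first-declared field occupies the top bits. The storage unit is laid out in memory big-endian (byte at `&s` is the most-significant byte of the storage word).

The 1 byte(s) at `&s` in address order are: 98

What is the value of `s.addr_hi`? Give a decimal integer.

-4

[0]=0x98 (big-endian) → word 0x98
addr_hi:3 @ bit 5 → (0x98>>5)&0x7 = 0x4  ←
lvl:5 @ bit 0 → (0x98>>0)&0x1f = 0x18
addr_hi signed 3b, MSB=1: 4 - 8 = -4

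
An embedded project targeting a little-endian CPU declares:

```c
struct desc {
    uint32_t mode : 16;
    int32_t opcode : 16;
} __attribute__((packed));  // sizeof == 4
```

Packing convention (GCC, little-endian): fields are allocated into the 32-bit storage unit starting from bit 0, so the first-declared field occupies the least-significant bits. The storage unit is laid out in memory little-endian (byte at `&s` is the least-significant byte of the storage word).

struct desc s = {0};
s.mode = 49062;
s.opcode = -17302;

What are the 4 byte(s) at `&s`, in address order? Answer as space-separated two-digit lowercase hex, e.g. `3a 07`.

mode (16b) val=49062 bits=0xbfa6 at bit 0: 0x0000bfa6
opcode (16b) val=-17302 bits=0xbc6a at bit 16: 0xbc6abfa6
word = 0xbc6abfa6 → little-endian bytes:
  [0]=0xa6  [1]=0xbf  [2]=0x6a  [3]=0xbc

a6 bf 6a bc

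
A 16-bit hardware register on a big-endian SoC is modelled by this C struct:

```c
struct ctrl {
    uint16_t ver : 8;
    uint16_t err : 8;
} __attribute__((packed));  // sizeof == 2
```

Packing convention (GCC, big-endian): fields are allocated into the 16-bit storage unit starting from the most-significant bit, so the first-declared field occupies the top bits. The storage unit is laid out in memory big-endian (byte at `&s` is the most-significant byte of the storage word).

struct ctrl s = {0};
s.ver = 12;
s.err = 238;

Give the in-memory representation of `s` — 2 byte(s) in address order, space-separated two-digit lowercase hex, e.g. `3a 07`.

ver:8 = 12 → 0xc << 8 → word 0x0c00
err:8 = 238 → 0xee << 0 → word 0x0cee
word = 0x0cee → big-endian bytes:
  [0]=0x0c  [1]=0xee

0c ee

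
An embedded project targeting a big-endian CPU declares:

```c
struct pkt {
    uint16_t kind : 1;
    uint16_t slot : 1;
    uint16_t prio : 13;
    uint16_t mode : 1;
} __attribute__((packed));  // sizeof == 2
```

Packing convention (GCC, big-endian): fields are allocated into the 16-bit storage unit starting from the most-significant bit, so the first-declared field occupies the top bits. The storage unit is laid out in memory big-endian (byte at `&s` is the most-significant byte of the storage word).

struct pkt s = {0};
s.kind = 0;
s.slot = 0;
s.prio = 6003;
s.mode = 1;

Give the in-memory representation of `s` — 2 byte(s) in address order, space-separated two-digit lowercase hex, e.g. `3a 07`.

[15+:1] kind=0 & 0x1 = 0x0; word=0x0000
[14+:1] slot=0 & 0x1 = 0x0; word=0x0000
[1+:13] prio=6003 & 0x1fff = 0x1773; word=0x2ee6
[0+:1] mode=1 & 0x1 = 0x1; word=0x2ee7
word = 0x2ee7 → big-endian bytes:
  [0]=0x2e  [1]=0xe7

2e e7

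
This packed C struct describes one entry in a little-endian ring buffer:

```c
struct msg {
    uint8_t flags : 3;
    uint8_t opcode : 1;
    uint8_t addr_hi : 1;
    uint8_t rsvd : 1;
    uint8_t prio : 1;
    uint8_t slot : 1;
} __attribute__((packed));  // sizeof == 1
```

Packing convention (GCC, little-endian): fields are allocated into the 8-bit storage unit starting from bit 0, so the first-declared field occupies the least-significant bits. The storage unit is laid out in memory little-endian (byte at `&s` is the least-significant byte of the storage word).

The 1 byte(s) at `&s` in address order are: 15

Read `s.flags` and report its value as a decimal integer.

[0]=0x15 (little-endian) → word 0x15
flags [0+:3] = (word>>0) & 0x7 = 5  ←
opcode [3+:1] = (word>>3) & 0x1 = 0
addr_hi [4+:1] = (word>>4) & 0x1 = 1
rsvd [5+:1] = (word>>5) & 0x1 = 0
prio [6+:1] = (word>>6) & 0x1 = 0
slot [7+:1] = (word>>7) & 0x1 = 0

5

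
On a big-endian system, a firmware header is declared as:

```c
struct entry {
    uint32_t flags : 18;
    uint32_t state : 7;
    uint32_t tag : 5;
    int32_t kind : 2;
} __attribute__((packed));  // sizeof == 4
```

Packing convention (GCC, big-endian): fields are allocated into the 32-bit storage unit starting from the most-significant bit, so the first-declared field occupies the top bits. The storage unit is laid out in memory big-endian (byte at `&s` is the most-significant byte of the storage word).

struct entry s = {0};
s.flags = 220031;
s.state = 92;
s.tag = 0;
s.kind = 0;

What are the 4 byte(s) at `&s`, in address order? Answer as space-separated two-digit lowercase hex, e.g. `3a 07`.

d6 df ee 00

flags:18 = 220031 → 0x35b7f << 14 → word 0xd6dfc000
state:7 = 92 → 0x5c << 7 → word 0xd6dfee00
tag:5 = 0 → 0x0 << 2 → word 0xd6dfee00
kind:2 = 0 → 0x0 << 0 → word 0xd6dfee00
word = 0xd6dfee00 → big-endian bytes:
  [0]=0xd6  [1]=0xdf  [2]=0xee  [3]=0x00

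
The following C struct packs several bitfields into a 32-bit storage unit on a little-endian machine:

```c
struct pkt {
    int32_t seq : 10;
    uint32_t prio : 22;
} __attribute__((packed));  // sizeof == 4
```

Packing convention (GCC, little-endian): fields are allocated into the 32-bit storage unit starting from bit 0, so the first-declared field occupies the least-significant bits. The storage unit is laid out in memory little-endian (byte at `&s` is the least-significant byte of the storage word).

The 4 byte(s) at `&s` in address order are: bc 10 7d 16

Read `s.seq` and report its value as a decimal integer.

188

[0]=0xbc [1]=0x10 [2]=0x7d [3]=0x16 (little-endian) → word 0x167d10bc
seq:10 @ bit 0 → (0x167d10bc>>0)&0x3ff = 0xbc  ←
prio:22 @ bit 10 → (0x167d10bc>>10)&0x3fffff = 0x59f44
seq signed 10b, MSB=0: value = 188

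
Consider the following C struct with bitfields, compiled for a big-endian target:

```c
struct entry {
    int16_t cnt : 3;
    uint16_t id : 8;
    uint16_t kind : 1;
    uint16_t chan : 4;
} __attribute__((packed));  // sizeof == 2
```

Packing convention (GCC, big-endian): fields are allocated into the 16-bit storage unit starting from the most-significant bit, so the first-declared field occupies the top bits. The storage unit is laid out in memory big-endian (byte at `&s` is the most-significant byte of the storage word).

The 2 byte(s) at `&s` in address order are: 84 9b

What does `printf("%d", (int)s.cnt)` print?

-4

[0]=0x84 [1]=0x9b (big-endian) → word 0x849b
cnt:3 @ bit 13 → (0x849b>>13)&0x7 = 0x4  ←
id:8 @ bit 5 → (0x849b>>5)&0xff = 0x24
kind:1 @ bit 4 → (0x849b>>4)&0x1 = 0x1
chan:4 @ bit 0 → (0x849b>>0)&0xf = 0xb
cnt signed 3b, MSB=1: 4 - 8 = -4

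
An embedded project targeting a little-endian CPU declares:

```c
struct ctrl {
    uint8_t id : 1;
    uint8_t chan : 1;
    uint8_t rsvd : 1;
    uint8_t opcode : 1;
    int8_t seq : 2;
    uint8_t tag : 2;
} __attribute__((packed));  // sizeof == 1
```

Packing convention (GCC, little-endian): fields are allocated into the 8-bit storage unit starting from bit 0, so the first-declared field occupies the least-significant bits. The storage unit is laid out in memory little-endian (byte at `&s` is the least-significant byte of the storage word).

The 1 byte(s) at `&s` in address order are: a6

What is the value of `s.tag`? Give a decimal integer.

[0]=0xa6 (little-endian) → word 0xa6
id:1 @ bit 0 → (0xa6>>0)&0x1 = 0x0
chan:1 @ bit 1 → (0xa6>>1)&0x1 = 0x1
rsvd:1 @ bit 2 → (0xa6>>2)&0x1 = 0x1
opcode:1 @ bit 3 → (0xa6>>3)&0x1 = 0x0
seq:2 @ bit 4 → (0xa6>>4)&0x3 = 0x2
tag:2 @ bit 6 → (0xa6>>6)&0x3 = 0x2  ←

2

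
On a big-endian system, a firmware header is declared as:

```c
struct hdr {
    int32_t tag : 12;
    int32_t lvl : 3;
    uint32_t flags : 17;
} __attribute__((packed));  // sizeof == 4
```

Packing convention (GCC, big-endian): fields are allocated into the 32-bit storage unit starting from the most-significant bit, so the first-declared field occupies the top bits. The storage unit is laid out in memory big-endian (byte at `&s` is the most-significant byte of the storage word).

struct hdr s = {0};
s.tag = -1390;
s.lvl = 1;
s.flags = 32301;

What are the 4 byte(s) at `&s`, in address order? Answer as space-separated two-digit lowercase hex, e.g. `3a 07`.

tag (12b) val=-1390 bits=0xa92 at bit 20: 0xa9200000
lvl (3b) val=1 bits=0x1 at bit 17: 0xa9220000
flags (17b) val=32301 bits=0x7e2d at bit 0: 0xa9227e2d
word = 0xa9227e2d → big-endian bytes:
  [0]=0xa9  [1]=0x22  [2]=0x7e  [3]=0x2d

a9 22 7e 2d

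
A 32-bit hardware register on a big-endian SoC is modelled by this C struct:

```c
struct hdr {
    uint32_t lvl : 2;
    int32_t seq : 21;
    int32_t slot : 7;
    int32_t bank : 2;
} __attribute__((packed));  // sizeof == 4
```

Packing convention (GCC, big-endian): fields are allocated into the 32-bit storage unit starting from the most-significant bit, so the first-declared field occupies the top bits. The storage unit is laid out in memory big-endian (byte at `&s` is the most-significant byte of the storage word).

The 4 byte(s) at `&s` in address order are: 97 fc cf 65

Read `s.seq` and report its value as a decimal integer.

[0]=0x97 [1]=0xfc [2]=0xcf [3]=0x65 (big-endian) → word 0x97fccf65
lvl:2 @ bit 30 → (0x97fccf65>>30)&0x3 = 0x2
seq:21 @ bit 9 → (0x97fccf65>>9)&0x1fffff = 0xbfe67  ←
slot:7 @ bit 2 → (0x97fccf65>>2)&0x7f = 0x59
bank:2 @ bit 0 → (0x97fccf65>>0)&0x3 = 0x1
seq signed 21b, MSB=0: value = 786023

786023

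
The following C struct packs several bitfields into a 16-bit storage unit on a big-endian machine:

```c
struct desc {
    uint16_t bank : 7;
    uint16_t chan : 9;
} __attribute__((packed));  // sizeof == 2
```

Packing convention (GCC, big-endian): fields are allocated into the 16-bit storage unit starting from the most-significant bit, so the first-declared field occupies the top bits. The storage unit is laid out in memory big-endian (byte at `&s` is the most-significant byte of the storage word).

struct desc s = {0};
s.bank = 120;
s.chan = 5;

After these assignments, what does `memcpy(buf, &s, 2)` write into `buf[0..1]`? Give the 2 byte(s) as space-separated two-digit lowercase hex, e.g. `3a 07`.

[9+:7] bank=120 & 0x7f = 0x78; word=0xf000
[0+:9] chan=5 & 0x1ff = 0x5; word=0xf005
word = 0xf005 → big-endian bytes:
  [0]=0xf0  [1]=0x05

f0 05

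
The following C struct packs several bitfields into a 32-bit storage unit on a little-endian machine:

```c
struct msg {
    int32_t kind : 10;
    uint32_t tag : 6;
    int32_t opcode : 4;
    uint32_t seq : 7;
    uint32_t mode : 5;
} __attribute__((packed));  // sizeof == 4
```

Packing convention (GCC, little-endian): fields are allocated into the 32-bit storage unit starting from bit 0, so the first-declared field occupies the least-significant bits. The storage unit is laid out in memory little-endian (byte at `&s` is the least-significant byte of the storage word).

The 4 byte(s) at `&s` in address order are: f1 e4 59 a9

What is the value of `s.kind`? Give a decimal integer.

[0]=0xf1 [1]=0xe4 [2]=0x59 [3]=0xa9 (little-endian) → word 0xa959e4f1
kind:10 @ bit 0 → (0xa959e4f1>>0)&0x3ff = 0xf1  ←
tag:6 @ bit 10 → (0xa959e4f1>>10)&0x3f = 0x39
opcode:4 @ bit 16 → (0xa959e4f1>>16)&0xf = 0x9
seq:7 @ bit 20 → (0xa959e4f1>>20)&0x7f = 0x15
mode:5 @ bit 27 → (0xa959e4f1>>27)&0x1f = 0x15
kind signed 10b, MSB=0: value = 241

241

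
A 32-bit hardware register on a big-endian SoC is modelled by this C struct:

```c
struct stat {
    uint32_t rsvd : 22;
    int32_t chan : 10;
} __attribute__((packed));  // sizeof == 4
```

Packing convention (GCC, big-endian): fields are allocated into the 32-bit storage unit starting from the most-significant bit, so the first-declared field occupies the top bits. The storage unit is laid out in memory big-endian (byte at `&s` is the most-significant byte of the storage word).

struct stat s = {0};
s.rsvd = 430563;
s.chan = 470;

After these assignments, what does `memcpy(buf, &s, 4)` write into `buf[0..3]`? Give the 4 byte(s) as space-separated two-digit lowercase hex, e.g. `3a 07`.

rsvd:22 = 430563 → 0x691e3 << 10 → word 0x1a478c00
chan:10 = 470 → 0x1d6 << 0 → word 0x1a478dd6
word = 0x1a478dd6 → big-endian bytes:
  [0]=0x1a  [1]=0x47  [2]=0x8d  [3]=0xd6

1a 47 8d d6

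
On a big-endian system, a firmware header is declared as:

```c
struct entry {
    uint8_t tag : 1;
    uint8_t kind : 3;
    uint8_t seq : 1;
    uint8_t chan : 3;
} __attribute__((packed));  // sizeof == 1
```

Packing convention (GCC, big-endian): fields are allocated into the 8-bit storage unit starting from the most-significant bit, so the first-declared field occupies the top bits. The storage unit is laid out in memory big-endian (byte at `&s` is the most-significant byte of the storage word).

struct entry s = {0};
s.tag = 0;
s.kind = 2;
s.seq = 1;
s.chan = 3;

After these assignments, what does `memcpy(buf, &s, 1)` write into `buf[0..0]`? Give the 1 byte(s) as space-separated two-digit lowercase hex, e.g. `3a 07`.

[7+:1] tag=0 & 0x1 = 0x0; word=0x00
[4+:3] kind=2 & 0x7 = 0x2; word=0x20
[3+:1] seq=1 & 0x1 = 0x1; word=0x28
[0+:3] chan=3 & 0x7 = 0x3; word=0x2b
word = 0x2b → big-endian bytes:
  [0]=0x2b

2b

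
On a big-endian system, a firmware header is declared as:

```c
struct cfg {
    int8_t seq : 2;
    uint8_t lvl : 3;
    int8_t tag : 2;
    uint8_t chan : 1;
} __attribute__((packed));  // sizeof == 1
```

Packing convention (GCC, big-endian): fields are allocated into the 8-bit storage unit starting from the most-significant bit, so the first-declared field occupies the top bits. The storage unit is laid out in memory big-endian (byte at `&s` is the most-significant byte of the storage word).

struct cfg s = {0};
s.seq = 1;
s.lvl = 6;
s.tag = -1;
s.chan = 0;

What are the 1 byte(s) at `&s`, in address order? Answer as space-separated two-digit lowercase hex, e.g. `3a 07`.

76

seq (2b) val=1 bits=0x1 at bit 6: 0x40
lvl (3b) val=6 bits=0x6 at bit 3: 0x70
tag (2b) val=-1 bits=0x3 at bit 1: 0x76
chan (1b) val=0 bits=0x0 at bit 0: 0x76
word = 0x76 → big-endian bytes:
  [0]=0x76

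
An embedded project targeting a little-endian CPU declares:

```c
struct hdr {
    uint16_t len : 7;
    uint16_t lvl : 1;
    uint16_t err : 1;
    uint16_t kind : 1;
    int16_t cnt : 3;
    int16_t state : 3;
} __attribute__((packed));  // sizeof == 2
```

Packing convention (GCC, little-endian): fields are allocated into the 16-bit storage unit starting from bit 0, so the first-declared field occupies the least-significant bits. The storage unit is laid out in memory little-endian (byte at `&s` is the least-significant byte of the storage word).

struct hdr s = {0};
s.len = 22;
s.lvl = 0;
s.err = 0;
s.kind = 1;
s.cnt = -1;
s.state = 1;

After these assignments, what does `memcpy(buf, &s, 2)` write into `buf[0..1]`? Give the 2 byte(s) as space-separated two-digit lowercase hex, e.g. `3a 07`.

len:7 = 22 → 0x16 << 0 → word 0x0016
lvl:1 = 0 → 0x0 << 7 → word 0x0016
err:1 = 0 → 0x0 << 8 → word 0x0016
kind:1 = 1 → 0x1 << 9 → word 0x0216
cnt:3 = -1 → 0x7 << 10 → word 0x1e16
state:3 = 1 → 0x1 << 13 → word 0x3e16
word = 0x3e16 → little-endian bytes:
  [0]=0x16  [1]=0x3e

16 3e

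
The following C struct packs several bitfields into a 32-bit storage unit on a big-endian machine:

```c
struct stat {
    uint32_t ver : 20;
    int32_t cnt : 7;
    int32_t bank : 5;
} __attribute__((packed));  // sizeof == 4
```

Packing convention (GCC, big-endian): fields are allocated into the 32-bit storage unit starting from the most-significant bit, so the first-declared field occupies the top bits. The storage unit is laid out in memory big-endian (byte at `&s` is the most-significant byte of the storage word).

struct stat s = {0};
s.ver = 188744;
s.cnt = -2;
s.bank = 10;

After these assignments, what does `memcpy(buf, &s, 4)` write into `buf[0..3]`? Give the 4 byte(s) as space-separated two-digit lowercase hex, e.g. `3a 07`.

2e 14 8f ca

[12+:20] ver=188744 & 0xfffff = 0x2e148; word=0x2e148000
[5+:7] cnt=-2 & 0x7f = 0x7e; word=0x2e148fc0
[0+:5] bank=10 & 0x1f = 0xa; word=0x2e148fca
word = 0x2e148fca → big-endian bytes:
  [0]=0x2e  [1]=0x14  [2]=0x8f  [3]=0xca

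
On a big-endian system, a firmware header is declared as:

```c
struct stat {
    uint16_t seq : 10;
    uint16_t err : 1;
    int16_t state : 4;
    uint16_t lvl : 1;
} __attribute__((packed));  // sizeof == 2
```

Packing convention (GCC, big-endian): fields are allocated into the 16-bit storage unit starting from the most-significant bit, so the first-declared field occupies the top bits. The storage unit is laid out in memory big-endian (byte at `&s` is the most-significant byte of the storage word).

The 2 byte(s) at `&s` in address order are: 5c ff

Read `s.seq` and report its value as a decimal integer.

371

[0]=0x5c [1]=0xff (big-endian) → word 0x5cff
seq [6+:10] = (word>>6) & 0x3ff = 371  ←
err [5+:1] = (word>>5) & 0x1 = 1
state [1+:4] = (word>>1) & 0xf = 15
lvl [0+:1] = (word>>0) & 0x1 = 1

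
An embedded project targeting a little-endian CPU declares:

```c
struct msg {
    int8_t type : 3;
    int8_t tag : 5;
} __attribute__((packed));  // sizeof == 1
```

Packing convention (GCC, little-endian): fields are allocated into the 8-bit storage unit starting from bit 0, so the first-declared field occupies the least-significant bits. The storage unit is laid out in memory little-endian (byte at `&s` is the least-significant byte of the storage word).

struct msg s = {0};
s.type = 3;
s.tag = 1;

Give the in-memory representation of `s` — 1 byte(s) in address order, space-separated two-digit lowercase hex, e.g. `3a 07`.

[0+:3] type=3 & 0x7 = 0x3; word=0x03
[3+:5] tag=1 & 0x1f = 0x1; word=0x0b
word = 0x0b → little-endian bytes:
  [0]=0x0b

0b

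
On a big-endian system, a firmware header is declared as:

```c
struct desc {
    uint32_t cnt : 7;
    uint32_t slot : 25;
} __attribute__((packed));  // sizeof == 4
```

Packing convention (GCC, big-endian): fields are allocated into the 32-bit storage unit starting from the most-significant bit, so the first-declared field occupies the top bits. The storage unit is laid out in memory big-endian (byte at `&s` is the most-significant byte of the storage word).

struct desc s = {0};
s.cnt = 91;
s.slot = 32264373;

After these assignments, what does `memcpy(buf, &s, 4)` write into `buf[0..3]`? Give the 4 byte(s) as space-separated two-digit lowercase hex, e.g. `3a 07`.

[25+:7] cnt=91 & 0x7f = 0x5b; word=0xb6000000
[0+:25] slot=32264373 & 0x1ffffff = 0x1ec50b5; word=0xb7ec50b5
word = 0xb7ec50b5 → big-endian bytes:
  [0]=0xb7  [1]=0xec  [2]=0x50  [3]=0xb5

b7 ec 50 b5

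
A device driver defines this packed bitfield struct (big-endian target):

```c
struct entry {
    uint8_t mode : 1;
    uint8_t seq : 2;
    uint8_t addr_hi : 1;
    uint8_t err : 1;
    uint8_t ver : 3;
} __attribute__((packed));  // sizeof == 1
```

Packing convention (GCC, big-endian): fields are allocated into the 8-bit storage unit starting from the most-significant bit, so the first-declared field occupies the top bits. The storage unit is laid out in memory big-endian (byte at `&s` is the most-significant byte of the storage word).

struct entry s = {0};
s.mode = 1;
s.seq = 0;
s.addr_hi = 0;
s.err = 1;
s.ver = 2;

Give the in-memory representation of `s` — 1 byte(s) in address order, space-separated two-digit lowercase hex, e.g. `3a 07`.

[7+:1] mode=1 & 0x1 = 0x1; word=0x80
[5+:2] seq=0 & 0x3 = 0x0; word=0x80
[4+:1] addr_hi=0 & 0x1 = 0x0; word=0x80
[3+:1] err=1 & 0x1 = 0x1; word=0x88
[0+:3] ver=2 & 0x7 = 0x2; word=0x8a
word = 0x8a → big-endian bytes:
  [0]=0x8a

8a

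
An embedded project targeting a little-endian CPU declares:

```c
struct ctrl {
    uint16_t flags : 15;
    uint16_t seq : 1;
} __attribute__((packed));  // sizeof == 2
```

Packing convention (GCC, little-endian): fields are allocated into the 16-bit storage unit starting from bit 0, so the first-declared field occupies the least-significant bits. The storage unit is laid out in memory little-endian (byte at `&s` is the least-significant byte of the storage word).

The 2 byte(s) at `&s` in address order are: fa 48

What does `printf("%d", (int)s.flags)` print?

18682

[0]=0xfa [1]=0x48 (little-endian) → word 0x48fa
flags:15 @ bit 0 → (0x48fa>>0)&0x7fff = 0x48fa  ←
seq:1 @ bit 15 → (0x48fa>>15)&0x1 = 0x0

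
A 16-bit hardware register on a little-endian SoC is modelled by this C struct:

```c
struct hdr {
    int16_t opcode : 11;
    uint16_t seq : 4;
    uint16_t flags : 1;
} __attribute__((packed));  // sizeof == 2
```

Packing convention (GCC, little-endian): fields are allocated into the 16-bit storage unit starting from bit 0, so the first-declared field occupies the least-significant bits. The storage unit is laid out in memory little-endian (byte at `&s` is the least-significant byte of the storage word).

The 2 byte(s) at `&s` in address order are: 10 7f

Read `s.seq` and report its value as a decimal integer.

[0]=0x10 [1]=0x7f (little-endian) → word 0x7f10
opcode [0+:11] = (word>>0) & 0x7ff = 1808
seq [11+:4] = (word>>11) & 0xf = 15  ←
flags [15+:1] = (word>>15) & 0x1 = 0

15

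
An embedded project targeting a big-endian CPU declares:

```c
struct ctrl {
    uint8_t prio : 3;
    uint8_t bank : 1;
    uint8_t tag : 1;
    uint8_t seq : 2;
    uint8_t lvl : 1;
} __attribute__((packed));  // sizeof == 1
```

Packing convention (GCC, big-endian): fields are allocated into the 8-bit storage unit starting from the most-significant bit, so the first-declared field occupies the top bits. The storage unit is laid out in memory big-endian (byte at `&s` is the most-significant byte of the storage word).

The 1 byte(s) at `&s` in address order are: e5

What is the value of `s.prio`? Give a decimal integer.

[0]=0xe5 (big-endian) → word 0xe5
prio:3 @ bit 5 → (0xe5>>5)&0x7 = 0x7  ←
bank:1 @ bit 4 → (0xe5>>4)&0x1 = 0x0
tag:1 @ bit 3 → (0xe5>>3)&0x1 = 0x0
seq:2 @ bit 1 → (0xe5>>1)&0x3 = 0x2
lvl:1 @ bit 0 → (0xe5>>0)&0x1 = 0x1

7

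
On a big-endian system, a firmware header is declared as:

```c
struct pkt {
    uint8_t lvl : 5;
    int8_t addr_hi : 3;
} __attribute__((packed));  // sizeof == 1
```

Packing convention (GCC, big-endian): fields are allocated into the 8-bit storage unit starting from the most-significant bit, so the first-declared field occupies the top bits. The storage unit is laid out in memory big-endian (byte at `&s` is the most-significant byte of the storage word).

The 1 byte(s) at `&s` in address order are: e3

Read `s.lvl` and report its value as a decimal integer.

[0]=0xe3 (big-endian) → word 0xe3
lvl [3+:5] = (word>>3) & 0x1f = 28  ←
addr_hi [0+:3] = (word>>0) & 0x7 = 3

28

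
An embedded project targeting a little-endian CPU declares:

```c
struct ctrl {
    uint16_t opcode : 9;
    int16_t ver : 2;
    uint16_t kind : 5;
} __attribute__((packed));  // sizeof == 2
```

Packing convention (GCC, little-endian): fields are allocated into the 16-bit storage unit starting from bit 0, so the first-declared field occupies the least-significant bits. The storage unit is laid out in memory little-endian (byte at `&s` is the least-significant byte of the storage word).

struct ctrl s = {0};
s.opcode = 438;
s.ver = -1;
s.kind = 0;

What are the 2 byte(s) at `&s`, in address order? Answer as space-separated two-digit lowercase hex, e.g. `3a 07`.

b6 07

opcode (9b) val=438 bits=0x1b6 at bit 0: 0x01b6
ver (2b) val=-1 bits=0x3 at bit 9: 0x07b6
kind (5b) val=0 bits=0x0 at bit 11: 0x07b6
word = 0x07b6 → little-endian bytes:
  [0]=0xb6  [1]=0x07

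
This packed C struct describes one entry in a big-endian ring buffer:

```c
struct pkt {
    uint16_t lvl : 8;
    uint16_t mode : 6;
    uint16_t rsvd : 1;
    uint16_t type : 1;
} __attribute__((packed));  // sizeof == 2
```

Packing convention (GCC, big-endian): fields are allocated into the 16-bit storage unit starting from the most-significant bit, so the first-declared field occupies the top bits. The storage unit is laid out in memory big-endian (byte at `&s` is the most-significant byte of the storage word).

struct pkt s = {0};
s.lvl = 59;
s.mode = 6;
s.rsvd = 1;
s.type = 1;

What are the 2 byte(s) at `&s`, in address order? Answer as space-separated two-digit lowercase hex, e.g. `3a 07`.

3b 1b

lvl:8 = 59 → 0x3b << 8 → word 0x3b00
mode:6 = 6 → 0x6 << 2 → word 0x3b18
rsvd:1 = 1 → 0x1 << 1 → word 0x3b1a
type:1 = 1 → 0x1 << 0 → word 0x3b1b
word = 0x3b1b → big-endian bytes:
  [0]=0x3b  [1]=0x1b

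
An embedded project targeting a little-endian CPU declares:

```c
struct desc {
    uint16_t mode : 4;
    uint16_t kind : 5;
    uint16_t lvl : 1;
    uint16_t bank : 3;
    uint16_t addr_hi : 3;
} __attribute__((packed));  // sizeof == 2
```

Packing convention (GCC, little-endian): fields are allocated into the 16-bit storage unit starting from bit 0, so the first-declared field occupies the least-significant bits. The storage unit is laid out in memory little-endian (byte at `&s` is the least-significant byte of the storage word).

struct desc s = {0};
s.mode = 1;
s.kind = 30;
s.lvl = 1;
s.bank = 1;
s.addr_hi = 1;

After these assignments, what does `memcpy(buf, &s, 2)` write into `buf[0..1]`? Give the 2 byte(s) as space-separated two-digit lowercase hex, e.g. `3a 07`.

mode:4 = 1 → 0x1 << 0 → word 0x0001
kind:5 = 30 → 0x1e << 4 → word 0x01e1
lvl:1 = 1 → 0x1 << 9 → word 0x03e1
bank:3 = 1 → 0x1 << 10 → word 0x07e1
addr_hi:3 = 1 → 0x1 << 13 → word 0x27e1
word = 0x27e1 → little-endian bytes:
  [0]=0xe1  [1]=0x27

e1 27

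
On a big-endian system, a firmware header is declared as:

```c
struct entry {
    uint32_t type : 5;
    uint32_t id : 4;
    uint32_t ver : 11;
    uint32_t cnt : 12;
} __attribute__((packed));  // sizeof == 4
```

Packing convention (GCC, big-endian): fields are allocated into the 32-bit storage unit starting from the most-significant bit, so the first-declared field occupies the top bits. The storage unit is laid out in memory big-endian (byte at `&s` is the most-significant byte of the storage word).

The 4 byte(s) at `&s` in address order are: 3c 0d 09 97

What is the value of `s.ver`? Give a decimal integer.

208

[0]=0x3c [1]=0x0d [2]=0x09 [3]=0x97 (big-endian) → word 0x3c0d0997
type:5 @ bit 27 → (0x3c0d0997>>27)&0x1f = 0x7
id:4 @ bit 23 → (0x3c0d0997>>23)&0xf = 0x8
ver:11 @ bit 12 → (0x3c0d0997>>12)&0x7ff = 0xd0  ←
cnt:12 @ bit 0 → (0x3c0d0997>>0)&0xfff = 0x997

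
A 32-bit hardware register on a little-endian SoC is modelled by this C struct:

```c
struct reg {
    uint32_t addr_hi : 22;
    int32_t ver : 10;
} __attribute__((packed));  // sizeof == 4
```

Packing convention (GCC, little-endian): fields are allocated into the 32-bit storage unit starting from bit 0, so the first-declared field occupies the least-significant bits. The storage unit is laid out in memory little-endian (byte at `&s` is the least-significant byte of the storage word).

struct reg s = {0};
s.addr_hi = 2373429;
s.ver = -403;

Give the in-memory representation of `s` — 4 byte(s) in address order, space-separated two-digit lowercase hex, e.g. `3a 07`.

35 37 64 9b

[0+:22] addr_hi=2373429 & 0x3fffff = 0x243735; word=0x00243735
[22+:10] ver=-403 & 0x3ff = 0x26d; word=0x9b643735
word = 0x9b643735 → little-endian bytes:
  [0]=0x35  [1]=0x37  [2]=0x64  [3]=0x9b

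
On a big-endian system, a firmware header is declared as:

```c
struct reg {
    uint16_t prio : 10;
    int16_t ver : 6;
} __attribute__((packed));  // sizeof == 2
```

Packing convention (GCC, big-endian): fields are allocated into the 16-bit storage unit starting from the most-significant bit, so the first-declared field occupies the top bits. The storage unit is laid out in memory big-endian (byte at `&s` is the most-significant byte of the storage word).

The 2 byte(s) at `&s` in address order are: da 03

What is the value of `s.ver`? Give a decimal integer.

[0]=0xda [1]=0x03 (big-endian) → word 0xda03
prio:10 @ bit 6 → (0xda03>>6)&0x3ff = 0x368
ver:6 @ bit 0 → (0xda03>>0)&0x3f = 0x3  ←
ver signed 6b, MSB=0: value = 3

3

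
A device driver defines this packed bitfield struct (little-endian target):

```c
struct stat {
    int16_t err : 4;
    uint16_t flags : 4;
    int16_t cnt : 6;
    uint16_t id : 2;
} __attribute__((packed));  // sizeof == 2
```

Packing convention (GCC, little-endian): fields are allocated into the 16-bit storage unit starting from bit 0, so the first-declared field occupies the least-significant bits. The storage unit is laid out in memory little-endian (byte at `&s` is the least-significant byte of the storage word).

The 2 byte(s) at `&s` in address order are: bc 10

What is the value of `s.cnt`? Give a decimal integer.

[0]=0xbc [1]=0x10 (little-endian) → word 0x10bc
err [0+:4] = (word>>0) & 0xf = 12
flags [4+:4] = (word>>4) & 0xf = 11
cnt [8+:6] = (word>>8) & 0x3f = 16  ←
id [14+:2] = (word>>14) & 0x3 = 0
cnt signed 6b, MSB=0: value = 16

16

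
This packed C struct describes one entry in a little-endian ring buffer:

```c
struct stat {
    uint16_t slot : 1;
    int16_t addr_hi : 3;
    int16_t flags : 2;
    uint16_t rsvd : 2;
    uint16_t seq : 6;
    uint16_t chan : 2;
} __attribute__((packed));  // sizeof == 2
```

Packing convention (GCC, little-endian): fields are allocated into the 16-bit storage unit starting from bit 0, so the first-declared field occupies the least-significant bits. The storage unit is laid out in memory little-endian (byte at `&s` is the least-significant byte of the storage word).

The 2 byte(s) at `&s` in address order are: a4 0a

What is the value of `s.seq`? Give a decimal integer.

10

[0]=0xa4 [1]=0x0a (little-endian) → word 0x0aa4
slot:1 @ bit 0 → (0x0aa4>>0)&0x1 = 0x0
addr_hi:3 @ bit 1 → (0x0aa4>>1)&0x7 = 0x2
flags:2 @ bit 4 → (0x0aa4>>4)&0x3 = 0x2
rsvd:2 @ bit 6 → (0x0aa4>>6)&0x3 = 0x2
seq:6 @ bit 8 → (0x0aa4>>8)&0x3f = 0xa  ←
chan:2 @ bit 14 → (0x0aa4>>14)&0x3 = 0x0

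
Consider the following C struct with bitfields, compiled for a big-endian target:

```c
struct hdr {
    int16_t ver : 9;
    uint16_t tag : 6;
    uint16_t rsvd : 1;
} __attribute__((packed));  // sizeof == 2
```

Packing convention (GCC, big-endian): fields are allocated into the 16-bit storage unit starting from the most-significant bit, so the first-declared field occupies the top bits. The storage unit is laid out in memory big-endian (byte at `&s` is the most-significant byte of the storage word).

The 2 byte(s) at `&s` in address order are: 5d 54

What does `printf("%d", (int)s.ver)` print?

186

[0]=0x5d [1]=0x54 (big-endian) → word 0x5d54
ver [7+:9] = (word>>7) & 0x1ff = 186  ←
tag [1+:6] = (word>>1) & 0x3f = 42
rsvd [0+:1] = (word>>0) & 0x1 = 0
ver signed 9b, MSB=0: value = 186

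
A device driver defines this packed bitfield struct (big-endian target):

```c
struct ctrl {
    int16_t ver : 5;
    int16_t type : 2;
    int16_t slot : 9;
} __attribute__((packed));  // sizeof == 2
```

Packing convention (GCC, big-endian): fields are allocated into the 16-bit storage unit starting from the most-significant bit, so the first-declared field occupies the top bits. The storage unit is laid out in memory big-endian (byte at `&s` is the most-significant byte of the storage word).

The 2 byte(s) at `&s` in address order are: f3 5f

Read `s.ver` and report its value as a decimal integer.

[0]=0xf3 [1]=0x5f (big-endian) → word 0xf35f
ver:5 @ bit 11 → (0xf35f>>11)&0x1f = 0x1e  ←
type:2 @ bit 9 → (0xf35f>>9)&0x3 = 0x1
slot:9 @ bit 0 → (0xf35f>>0)&0x1ff = 0x15f
ver signed 5b, MSB=1: 30 - 32 = -2

-2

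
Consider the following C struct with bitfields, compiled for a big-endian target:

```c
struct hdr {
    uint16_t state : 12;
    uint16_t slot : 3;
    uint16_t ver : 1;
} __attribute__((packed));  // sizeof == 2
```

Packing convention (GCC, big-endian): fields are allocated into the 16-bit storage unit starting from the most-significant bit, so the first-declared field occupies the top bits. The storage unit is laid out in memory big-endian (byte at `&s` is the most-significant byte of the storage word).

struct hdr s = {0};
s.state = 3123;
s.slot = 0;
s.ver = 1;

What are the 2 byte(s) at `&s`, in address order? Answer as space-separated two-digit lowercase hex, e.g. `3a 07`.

c3 31

[4+:12] state=3123 & 0xfff = 0xc33; word=0xc330
[1+:3] slot=0 & 0x7 = 0x0; word=0xc330
[0+:1] ver=1 & 0x1 = 0x1; word=0xc331
word = 0xc331 → big-endian bytes:
  [0]=0xc3  [1]=0x31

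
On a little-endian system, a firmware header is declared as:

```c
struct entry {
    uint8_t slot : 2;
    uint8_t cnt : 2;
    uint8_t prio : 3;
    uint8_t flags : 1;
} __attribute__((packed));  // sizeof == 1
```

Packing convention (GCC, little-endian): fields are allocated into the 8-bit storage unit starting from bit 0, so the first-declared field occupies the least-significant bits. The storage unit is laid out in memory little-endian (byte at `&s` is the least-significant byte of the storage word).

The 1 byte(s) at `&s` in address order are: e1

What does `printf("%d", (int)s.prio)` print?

6

[0]=0xe1 (little-endian) → word 0xe1
slot:2 @ bit 0 → (0xe1>>0)&0x3 = 0x1
cnt:2 @ bit 2 → (0xe1>>2)&0x3 = 0x0
prio:3 @ bit 4 → (0xe1>>4)&0x7 = 0x6  ←
flags:1 @ bit 7 → (0xe1>>7)&0x1 = 0x1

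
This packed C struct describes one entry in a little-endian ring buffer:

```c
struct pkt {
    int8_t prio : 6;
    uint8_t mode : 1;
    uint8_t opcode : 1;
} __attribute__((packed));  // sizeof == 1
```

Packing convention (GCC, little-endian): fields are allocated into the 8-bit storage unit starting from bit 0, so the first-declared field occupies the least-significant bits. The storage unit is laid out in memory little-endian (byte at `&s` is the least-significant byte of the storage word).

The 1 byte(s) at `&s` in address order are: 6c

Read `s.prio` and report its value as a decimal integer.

-20

[0]=0x6c (little-endian) → word 0x6c
prio:6 @ bit 0 → (0x6c>>0)&0x3f = 0x2c  ←
mode:1 @ bit 6 → (0x6c>>6)&0x1 = 0x1
opcode:1 @ bit 7 → (0x6c>>7)&0x1 = 0x0
prio signed 6b, MSB=1: 44 - 64 = -20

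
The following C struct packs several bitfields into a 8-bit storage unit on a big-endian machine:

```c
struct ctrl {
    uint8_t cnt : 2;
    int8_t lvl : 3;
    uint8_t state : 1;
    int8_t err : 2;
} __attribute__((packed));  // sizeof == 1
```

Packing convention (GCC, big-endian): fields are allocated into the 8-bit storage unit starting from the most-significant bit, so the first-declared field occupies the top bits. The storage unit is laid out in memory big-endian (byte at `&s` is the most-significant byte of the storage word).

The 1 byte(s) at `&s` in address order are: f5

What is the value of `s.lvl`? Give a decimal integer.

[0]=0xf5 (big-endian) → word 0xf5
cnt:2 @ bit 6 → (0xf5>>6)&0x3 = 0x3
lvl:3 @ bit 3 → (0xf5>>3)&0x7 = 0x6  ←
state:1 @ bit 2 → (0xf5>>2)&0x1 = 0x1
err:2 @ bit 0 → (0xf5>>0)&0x3 = 0x1
lvl signed 3b, MSB=1: 6 - 8 = -2

-2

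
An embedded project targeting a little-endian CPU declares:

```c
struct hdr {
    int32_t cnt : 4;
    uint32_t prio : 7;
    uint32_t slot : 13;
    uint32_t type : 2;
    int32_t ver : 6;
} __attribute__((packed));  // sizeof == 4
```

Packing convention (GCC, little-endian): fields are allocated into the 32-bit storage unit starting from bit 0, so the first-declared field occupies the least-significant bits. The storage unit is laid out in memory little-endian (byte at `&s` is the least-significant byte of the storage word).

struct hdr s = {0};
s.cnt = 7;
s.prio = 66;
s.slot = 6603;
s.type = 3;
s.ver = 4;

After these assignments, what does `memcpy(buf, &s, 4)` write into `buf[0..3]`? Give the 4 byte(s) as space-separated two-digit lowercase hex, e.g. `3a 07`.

cnt (4b) val=7 bits=0x7 at bit 0: 0x00000007
prio (7b) val=66 bits=0x42 at bit 4: 0x00000427
slot (13b) val=6603 bits=0x19cb at bit 11: 0x00ce5c27
type (2b) val=3 bits=0x3 at bit 24: 0x03ce5c27
ver (6b) val=4 bits=0x4 at bit 26: 0x13ce5c27
word = 0x13ce5c27 → little-endian bytes:
  [0]=0x27  [1]=0x5c  [2]=0xce  [3]=0x13

27 5c ce 13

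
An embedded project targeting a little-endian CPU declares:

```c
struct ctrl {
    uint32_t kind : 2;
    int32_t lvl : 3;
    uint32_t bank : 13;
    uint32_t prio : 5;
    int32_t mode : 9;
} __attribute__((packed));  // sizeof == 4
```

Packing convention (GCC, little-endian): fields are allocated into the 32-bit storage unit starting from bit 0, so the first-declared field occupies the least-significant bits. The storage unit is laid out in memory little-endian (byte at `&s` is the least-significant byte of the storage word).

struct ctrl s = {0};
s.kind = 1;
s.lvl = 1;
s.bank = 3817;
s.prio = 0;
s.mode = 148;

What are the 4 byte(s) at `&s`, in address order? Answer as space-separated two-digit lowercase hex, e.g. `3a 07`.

kind (2b) val=1 bits=0x1 at bit 0: 0x00000001
lvl (3b) val=1 bits=0x1 at bit 2: 0x00000005
bank (13b) val=3817 bits=0xee9 at bit 5: 0x0001dd25
prio (5b) val=0 bits=0x0 at bit 18: 0x0001dd25
mode (9b) val=148 bits=0x94 at bit 23: 0x4a01dd25
word = 0x4a01dd25 → little-endian bytes:
  [0]=0x25  [1]=0xdd  [2]=0x01  [3]=0x4a

25 dd 01 4a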